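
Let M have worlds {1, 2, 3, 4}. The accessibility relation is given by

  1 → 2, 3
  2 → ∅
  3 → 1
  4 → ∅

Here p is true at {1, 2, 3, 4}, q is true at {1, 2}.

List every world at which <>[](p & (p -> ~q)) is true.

{1}

1: successors {2, 3}; [](p & (p -> ~q)) there: 2:T, 3:F. ✓
2: no successors, so <>[](p & (p -> ~q)) fails. ✗
3: successors {1}; [](p & (p -> ~q)) there: 1:F. ✗
4: no successors, so <>[](p & (p -> ~q)) fails. ✗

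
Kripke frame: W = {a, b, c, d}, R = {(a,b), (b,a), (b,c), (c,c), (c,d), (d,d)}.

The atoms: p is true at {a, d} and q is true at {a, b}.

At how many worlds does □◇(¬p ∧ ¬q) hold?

a: successors {b}; ◇(¬p ∧ ¬q) there: b:T. ✓
b: successors {a, c}; ◇(¬p ∧ ¬q) there: a:F, c:T. ✗
c: successors {c, d}; ◇(¬p ∧ ¬q) there: c:T, d:F. ✗
d: successors {d}; ◇(¬p ∧ ¬q) there: d:F. ✗
Satisfying worlds: {a}.

1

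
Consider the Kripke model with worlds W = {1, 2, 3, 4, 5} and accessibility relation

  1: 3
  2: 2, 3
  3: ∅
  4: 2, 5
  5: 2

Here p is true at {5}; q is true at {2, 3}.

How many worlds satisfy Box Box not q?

2

1: successors {3}; Box not q there: 3:T. ✓
2: successors {2, 3}; Box not q there: 2:F, 3:T. ✗
3: no successors, so Box Box not q holds vacuously. ✓
4: successors {2, 5}; Box not q there: 2:F, 5:F. ✗
5: successors {2}; Box not q there: 2:F. ✗
Satisfying worlds: {1, 3}.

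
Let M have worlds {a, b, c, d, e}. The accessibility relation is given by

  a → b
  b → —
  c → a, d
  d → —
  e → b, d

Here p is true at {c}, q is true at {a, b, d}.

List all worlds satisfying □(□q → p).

a: successors {b}; □q → p there: b:F. ✗
b: no successors, so □(□q → p) holds vacuously. ✓
c: successors {a, d}; □q → p there: a:F, d:F. ✗
d: no successors, so □(□q → p) holds vacuously. ✓
e: successors {b, d}; □q → p there: b:F, d:F. ✗

{b, d}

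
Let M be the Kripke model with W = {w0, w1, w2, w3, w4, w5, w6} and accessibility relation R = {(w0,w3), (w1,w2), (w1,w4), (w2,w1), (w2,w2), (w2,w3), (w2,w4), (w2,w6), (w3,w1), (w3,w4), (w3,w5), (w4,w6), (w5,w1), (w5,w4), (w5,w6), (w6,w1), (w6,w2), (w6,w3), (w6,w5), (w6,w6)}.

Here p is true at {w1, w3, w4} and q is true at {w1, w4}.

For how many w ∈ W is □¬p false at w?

w0: successors {w3}; ¬p there: w3:F. ✗
w1: successors {w2, w4}; ¬p there: w2:T, w4:F. ✗
w2: successors {w1, w2, w3, w4, w6}; ¬p there: w1:F, w2:T, w3:F, w4:F, w6:T. ✗
w3: successors {w1, w4, w5}; ¬p there: w1:F, w4:F, w5:T. ✗
w4: successors {w6}; ¬p there: w6:T. ✓
w5: successors {w1, w4, w6}; ¬p there: w1:F, w4:F, w6:T. ✗
w6: successors {w1, w2, w3, w5, w6}; ¬p there: w1:F, w2:T, w3:F, w5:T, w6:T. ✗
Satisfying worlds: {w4}.
So □¬p fails at the other 6 worlds.

6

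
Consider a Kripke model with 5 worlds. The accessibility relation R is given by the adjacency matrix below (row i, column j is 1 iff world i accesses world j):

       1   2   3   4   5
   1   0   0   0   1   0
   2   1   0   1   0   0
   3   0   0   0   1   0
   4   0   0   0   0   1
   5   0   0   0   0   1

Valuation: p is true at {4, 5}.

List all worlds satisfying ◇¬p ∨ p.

1: ◇¬p is F, p is F. ✗
2: ◇¬p is T, p is F. ✓
3: ◇¬p is F, p is F. ✗
4: ◇¬p is F, p is T. ✓
5: ◇¬p is F, p is T. ✓

{2, 4, 5}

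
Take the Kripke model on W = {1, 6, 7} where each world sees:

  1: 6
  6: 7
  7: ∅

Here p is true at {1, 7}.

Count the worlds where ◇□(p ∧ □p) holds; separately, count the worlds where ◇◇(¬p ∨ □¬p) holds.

2 and 1

For ◇□(p ∧ □p):
1: successors {6}; □(p ∧ □p) there: 6:T. ✓
6: successors {7}; □(p ∧ □p) there: 7:T. ✓
7: no successors, so ◇□(p ∧ □p) fails. ✗
— 2 worlds.
For ◇◇(¬p ∨ □¬p):
1: successors {6}; ◇(¬p ∨ □¬p) there: 6:T. ✓
6: successors {7}; ◇(¬p ∨ □¬p) there: 7:F. ✗
7: no successors, so ◇◇(¬p ∨ □¬p) fails. ✗
— 1 world.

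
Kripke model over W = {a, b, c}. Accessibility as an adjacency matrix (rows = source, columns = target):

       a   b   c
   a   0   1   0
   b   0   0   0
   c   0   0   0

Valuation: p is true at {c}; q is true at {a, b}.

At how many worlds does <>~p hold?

1

a: successors {b}; ~p there: b:T. ✓
b: no successors, so <>~p fails. ✗
c: no successors, so <>~p fails. ✗
Satisfying worlds: {a}.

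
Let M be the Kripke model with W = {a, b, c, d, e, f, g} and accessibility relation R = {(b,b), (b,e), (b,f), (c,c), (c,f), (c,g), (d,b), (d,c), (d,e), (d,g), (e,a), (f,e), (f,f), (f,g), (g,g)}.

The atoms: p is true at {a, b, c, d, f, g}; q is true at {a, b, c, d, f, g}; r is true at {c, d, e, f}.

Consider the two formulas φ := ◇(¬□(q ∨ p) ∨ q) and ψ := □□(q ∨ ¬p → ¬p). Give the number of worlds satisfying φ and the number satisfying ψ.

6 and 2

For ◇(¬□(q ∨ p) ∨ q):
a: no successors, so ◇(¬□(q ∨ p) ∨ q) fails. ✗
b: successors {b, e, f}; ¬□(q ∨ p) ∨ q there: b:T, e:F, f:T. ✓
c: successors {c, f, g}; ¬□(q ∨ p) ∨ q there: c:T, f:T, g:T. ✓
d: successors {b, c, e, g}; ¬□(q ∨ p) ∨ q there: b:T, c:T, e:F, g:T. ✓
e: successors {a}; ¬□(q ∨ p) ∨ q there: a:T. ✓
f: successors {e, f, g}; ¬□(q ∨ p) ∨ q there: e:F, f:T, g:T. ✓
g: successors {g}; ¬□(q ∨ p) ∨ q there: g:T. ✓
— 6 worlds.
For □□(q ∨ ¬p → ¬p):
a: no successors, so □□(q ∨ ¬p → ¬p) holds vacuously. ✓
b: successors {b, e, f}; □(q ∨ ¬p → ¬p) there: b:F, e:F, f:F. ✗
c: successors {c, f, g}; □(q ∨ ¬p → ¬p) there: c:F, f:F, g:F. ✗
d: successors {b, c, e, g}; □(q ∨ ¬p → ¬p) there: b:F, c:F, e:F, g:F. ✗
e: successors {a}; □(q ∨ ¬p → ¬p) there: a:T. ✓
f: successors {e, f, g}; □(q ∨ ¬p → ¬p) there: e:F, f:F, g:F. ✗
g: successors {g}; □(q ∨ ¬p → ¬p) there: g:F. ✗
— 2 worlds.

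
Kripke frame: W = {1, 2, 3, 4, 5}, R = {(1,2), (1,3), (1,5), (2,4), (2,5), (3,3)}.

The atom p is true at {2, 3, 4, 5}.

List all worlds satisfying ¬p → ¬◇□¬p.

1: ¬p is T, ¬◇□¬p is F. ✗
2: ¬p is F, ¬◇□¬p is F. ✓
3: ¬p is F, ¬◇□¬p is T. ✓
4: ¬p is F, ¬◇□¬p is T. ✓
5: ¬p is F, ¬◇□¬p is T. ✓

{2, 3, 4, 5}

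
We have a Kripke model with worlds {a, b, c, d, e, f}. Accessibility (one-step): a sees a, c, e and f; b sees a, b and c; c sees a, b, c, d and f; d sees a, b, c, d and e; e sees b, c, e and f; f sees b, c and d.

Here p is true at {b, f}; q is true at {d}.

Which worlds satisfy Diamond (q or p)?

{a, b, c, d, e, f}

a: successors {a, c, e, f}; q or p there: a:F, c:F, e:F, f:T. ✓
b: successors {a, b, c}; q or p there: a:F, b:T, c:F. ✓
c: successors {a, b, c, d, f}; q or p there: a:F, b:T, c:F, d:T, f:T. ✓
d: successors {a, b, c, d, e}; q or p there: a:F, b:T, c:F, d:T, e:F. ✓
e: successors {b, c, e, f}; q or p there: b:T, c:F, e:F, f:T. ✓
f: successors {b, c, d}; q or p there: b:T, c:F, d:T. ✓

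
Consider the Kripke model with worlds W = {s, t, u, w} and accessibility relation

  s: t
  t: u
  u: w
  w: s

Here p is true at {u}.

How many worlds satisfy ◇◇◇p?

s: successors {t}; ◇◇p there: t:F. ✗
t: successors {u}; ◇◇p there: u:F. ✗
u: successors {w}; ◇◇p there: w:F. ✗
w: successors {s}; ◇◇p there: s:T. ✓
Satisfying worlds: {w}.

1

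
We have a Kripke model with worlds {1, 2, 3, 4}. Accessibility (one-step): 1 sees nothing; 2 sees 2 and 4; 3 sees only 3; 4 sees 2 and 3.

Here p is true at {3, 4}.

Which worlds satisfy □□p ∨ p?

{1, 3, 4}

1: □□p is T, p is F. ✓
2: □□p is F, p is F. ✗
3: □□p is T, p is T. ✓
4: □□p is F, p is T. ✓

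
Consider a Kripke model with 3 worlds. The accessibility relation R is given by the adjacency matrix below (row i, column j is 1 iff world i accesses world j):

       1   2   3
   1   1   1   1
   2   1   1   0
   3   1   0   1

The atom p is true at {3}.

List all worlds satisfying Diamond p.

1: successors {1, 2, 3}; p there: 1:F, 2:F, 3:T. ✓
2: successors {1, 2}; p there: 1:F, 2:F. ✗
3: successors {1, 3}; p there: 1:F, 3:T. ✓

{1, 3}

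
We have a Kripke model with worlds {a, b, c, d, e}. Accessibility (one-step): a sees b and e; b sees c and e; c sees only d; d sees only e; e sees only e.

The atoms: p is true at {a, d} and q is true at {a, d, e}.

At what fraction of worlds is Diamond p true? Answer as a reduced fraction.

1/5

a: successors {b, e}; p there: b:F, e:F. ✗
b: successors {c, e}; p there: c:F, e:F. ✗
c: successors {d}; p there: d:T. ✓
d: successors {e}; p there: e:F. ✗
e: successors {e}; p there: e:F. ✗
That's 1 of 5 worlds, so 1/5.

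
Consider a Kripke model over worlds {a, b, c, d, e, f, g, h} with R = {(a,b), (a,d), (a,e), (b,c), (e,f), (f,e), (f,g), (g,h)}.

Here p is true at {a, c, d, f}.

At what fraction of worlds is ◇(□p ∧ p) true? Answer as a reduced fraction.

1/4

a: successors {b, d, e}; □p ∧ p there: b:F, d:T, e:F. ✓
b: successors {c}; □p ∧ p there: c:T. ✓
c: no successors, so ◇(□p ∧ p) fails. ✗
d: no successors, so ◇(□p ∧ p) fails. ✗
e: successors {f}; □p ∧ p there: f:F. ✗
f: successors {e, g}; □p ∧ p there: e:F, g:F. ✗
g: successors {h}; □p ∧ p there: h:F. ✗
h: no successors, so ◇(□p ∧ p) fails. ✗
That's 2 of 8 worlds, so 2/8 = 1/4.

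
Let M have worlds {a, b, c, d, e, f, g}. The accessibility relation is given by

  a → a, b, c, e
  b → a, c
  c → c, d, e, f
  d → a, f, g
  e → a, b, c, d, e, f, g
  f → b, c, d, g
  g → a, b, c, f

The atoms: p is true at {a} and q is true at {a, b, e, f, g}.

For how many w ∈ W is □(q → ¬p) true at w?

2

a: successors {a, b, c, e}; q → ¬p there: a:F, b:T, c:T, e:T. ✗
b: successors {a, c}; q → ¬p there: a:F, c:T. ✗
c: successors {c, d, e, f}; q → ¬p there: c:T, d:T, e:T, f:T. ✓
d: successors {a, f, g}; q → ¬p there: a:F, f:T, g:T. ✗
e: successors {a, b, c, d, e, f, g}; q → ¬p there: a:F, b:T, c:T, d:T, e:T, f:T, g:T. ✗
f: successors {b, c, d, g}; q → ¬p there: b:T, c:T, d:T, g:T. ✓
g: successors {a, b, c, f}; q → ¬p there: a:F, b:T, c:T, f:T. ✗
Satisfying worlds: {c, f}.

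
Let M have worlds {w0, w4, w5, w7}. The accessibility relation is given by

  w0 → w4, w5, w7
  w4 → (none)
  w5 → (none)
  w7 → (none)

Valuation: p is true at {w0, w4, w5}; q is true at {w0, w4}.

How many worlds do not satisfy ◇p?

w0: successors {w4, w5, w7}; p there: w4:T, w5:T, w7:F. ✓
w4: no successors, so ◇p fails. ✗
w5: no successors, so ◇p fails. ✗
w7: no successors, so ◇p fails. ✗
Satisfying worlds: {w0}.
So ◇p fails at the other 3 worlds.

3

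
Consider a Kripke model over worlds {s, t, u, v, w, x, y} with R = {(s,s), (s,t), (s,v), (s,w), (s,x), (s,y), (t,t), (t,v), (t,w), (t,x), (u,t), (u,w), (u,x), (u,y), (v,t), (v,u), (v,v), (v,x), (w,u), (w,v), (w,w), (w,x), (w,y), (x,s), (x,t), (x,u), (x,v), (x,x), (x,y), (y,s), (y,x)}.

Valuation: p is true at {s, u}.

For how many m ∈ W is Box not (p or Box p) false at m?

s: successors {s, t, v, w, x, y}; not (p or Box p) there: s:F, t:T, v:T, w:T, x:T, y:T. ✗
t: successors {t, v, w, x}; not (p or Box p) there: t:T, v:T, w:T, x:T. ✓
u: successors {t, w, x, y}; not (p or Box p) there: t:T, w:T, x:T, y:T. ✓
v: successors {t, u, v, x}; not (p or Box p) there: t:T, u:F, v:T, x:T. ✗
w: successors {u, v, w, x, y}; not (p or Box p) there: u:F, v:T, w:T, x:T, y:T. ✗
x: successors {s, t, u, v, x, y}; not (p or Box p) there: s:F, t:T, u:F, v:T, x:T, y:T. ✗
y: successors {s, x}; not (p or Box p) there: s:F, x:T. ✗
Satisfying worlds: {t, u}.
So Box not (p or Box p) fails at the other 5 worlds.

5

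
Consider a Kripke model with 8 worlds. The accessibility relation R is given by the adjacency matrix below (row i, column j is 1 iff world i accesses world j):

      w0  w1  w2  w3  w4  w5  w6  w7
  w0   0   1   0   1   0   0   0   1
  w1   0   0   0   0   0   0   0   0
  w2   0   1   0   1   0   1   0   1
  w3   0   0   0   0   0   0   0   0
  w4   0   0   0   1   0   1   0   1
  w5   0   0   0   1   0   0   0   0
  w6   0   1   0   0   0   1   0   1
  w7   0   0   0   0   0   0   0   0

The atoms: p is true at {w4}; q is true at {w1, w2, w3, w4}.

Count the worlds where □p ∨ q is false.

w0: □p is F, q is F. ✗
w1: □p is T, q is T. ✓
w2: □p is F, q is T. ✓
w3: □p is T, q is T. ✓
w4: □p is F, q is T. ✓
w5: □p is F, q is F. ✗
w6: □p is F, q is F. ✗
w7: □p is T, q is F. ✓
Satisfying worlds: {w1, w2, w3, w4, w7}.
So □p ∨ q fails at the other 3 worlds.

3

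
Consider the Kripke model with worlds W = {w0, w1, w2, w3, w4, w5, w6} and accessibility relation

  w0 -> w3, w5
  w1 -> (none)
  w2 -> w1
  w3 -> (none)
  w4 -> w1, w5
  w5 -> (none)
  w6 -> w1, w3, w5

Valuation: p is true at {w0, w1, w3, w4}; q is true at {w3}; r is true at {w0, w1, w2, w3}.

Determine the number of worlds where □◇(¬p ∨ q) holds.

3

w0: successors {w3, w5}; ◇(¬p ∨ q) there: w3:F, w5:F. ✗
w1: no successors, so □◇(¬p ∨ q) holds vacuously. ✓
w2: successors {w1}; ◇(¬p ∨ q) there: w1:F. ✗
w3: no successors, so □◇(¬p ∨ q) holds vacuously. ✓
w4: successors {w1, w5}; ◇(¬p ∨ q) there: w1:F, w5:F. ✗
w5: no successors, so □◇(¬p ∨ q) holds vacuously. ✓
w6: successors {w1, w3, w5}; ◇(¬p ∨ q) there: w1:F, w3:F, w5:F. ✗
Satisfying worlds: {w1, w3, w5}.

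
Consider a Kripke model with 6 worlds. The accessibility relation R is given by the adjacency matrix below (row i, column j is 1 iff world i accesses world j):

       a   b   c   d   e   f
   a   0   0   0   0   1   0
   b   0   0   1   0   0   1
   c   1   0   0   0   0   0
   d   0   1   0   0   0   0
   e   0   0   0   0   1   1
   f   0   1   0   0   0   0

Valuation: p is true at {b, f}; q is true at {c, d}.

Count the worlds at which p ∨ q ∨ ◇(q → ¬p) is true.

6

a: p ∨ q is F, ◇(q → ¬p) is T. ✓
b: p ∨ q is T, ◇(q → ¬p) is T. ✓
c: p ∨ q is T, ◇(q → ¬p) is T. ✓
d: p ∨ q is T, ◇(q → ¬p) is T. ✓
e: p ∨ q is F, ◇(q → ¬p) is T. ✓
f: p ∨ q is T, ◇(q → ¬p) is T. ✓
Satisfying worlds: {a, b, c, d, e, f}.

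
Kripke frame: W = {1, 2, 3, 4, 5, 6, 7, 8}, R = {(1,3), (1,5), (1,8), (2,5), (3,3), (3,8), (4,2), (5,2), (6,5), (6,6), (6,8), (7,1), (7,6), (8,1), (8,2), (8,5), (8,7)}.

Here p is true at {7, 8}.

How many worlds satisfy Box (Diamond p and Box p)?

1: successors {3, 5, 8}; Diamond p and Box p there: 3:F, 5:F, 8:F. ✗
2: successors {5}; Diamond p and Box p there: 5:F. ✗
3: successors {3, 8}; Diamond p and Box p there: 3:F, 8:F. ✗
4: successors {2}; Diamond p and Box p there: 2:F. ✗
5: successors {2}; Diamond p and Box p there: 2:F. ✗
6: successors {5, 6, 8}; Diamond p and Box p there: 5:F, 6:F, 8:F. ✗
7: successors {1, 6}; Diamond p and Box p there: 1:F, 6:F. ✗
8: successors {1, 2, 5, 7}; Diamond p and Box p there: 1:F, 2:F, 5:F, 7:F. ✗
Satisfying worlds: ∅.

0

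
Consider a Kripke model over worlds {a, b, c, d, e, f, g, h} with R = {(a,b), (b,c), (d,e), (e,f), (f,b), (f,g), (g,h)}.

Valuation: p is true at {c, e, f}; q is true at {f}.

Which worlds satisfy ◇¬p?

{a, f, g}

a: successors {b}; ¬p there: b:T. ✓
b: successors {c}; ¬p there: c:F. ✗
c: no successors, so ◇¬p fails. ✗
d: successors {e}; ¬p there: e:F. ✗
e: successors {f}; ¬p there: f:F. ✗
f: successors {b, g}; ¬p there: b:T, g:T. ✓
g: successors {h}; ¬p there: h:T. ✓
h: no successors, so ◇¬p fails. ✗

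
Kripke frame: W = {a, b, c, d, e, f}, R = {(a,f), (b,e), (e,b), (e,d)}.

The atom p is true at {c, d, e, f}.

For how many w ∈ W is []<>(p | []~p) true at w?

a: successors {f}; <>(p | []~p) there: f:F. ✗
b: successors {e}; <>(p | []~p) there: e:T. ✓
c: no successors, so []<>(p | []~p) holds vacuously. ✓
d: no successors, so []<>(p | []~p) holds vacuously. ✓
e: successors {b, d}; <>(p | []~p) there: b:T, d:F. ✗
f: no successors, so []<>(p | []~p) holds vacuously. ✓
Satisfying worlds: {b, c, d, f}.

4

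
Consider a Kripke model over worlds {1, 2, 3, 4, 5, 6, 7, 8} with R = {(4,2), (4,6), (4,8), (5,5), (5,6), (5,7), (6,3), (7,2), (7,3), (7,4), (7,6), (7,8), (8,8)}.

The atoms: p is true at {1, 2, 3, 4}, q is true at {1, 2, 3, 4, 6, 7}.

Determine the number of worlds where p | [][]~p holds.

1: p is T, [][]~p is T. ✓
2: p is T, [][]~p is T. ✓
3: p is T, [][]~p is T. ✓
4: p is T, [][]~p is F. ✓
5: p is F, [][]~p is F. ✗
6: p is F, [][]~p is T. ✓
7: p is F, [][]~p is F. ✗
8: p is F, [][]~p is T. ✓
Satisfying worlds: {1, 2, 3, 4, 6, 8}.

6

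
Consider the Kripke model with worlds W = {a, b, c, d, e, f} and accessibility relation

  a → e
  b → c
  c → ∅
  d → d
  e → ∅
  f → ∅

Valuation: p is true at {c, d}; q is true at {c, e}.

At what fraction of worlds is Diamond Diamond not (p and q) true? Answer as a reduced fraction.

a: successors {e}; Diamond not (p and q) there: e:F. ✗
b: successors {c}; Diamond not (p and q) there: c:F. ✗
c: no successors, so Diamond Diamond not (p and q) fails. ✗
d: successors {d}; Diamond not (p and q) there: d:T. ✓
e: no successors, so Diamond Diamond not (p and q) fails. ✗
f: no successors, so Diamond Diamond not (p and q) fails. ✗
That's 1 of 6 worlds, so 1/6.

1/6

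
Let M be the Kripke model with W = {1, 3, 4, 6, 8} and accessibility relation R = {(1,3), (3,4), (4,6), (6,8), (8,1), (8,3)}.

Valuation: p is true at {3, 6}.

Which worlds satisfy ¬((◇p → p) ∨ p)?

{1, 4, 8}

1: (◇p → p) ∨ p is F. ✓
3: (◇p → p) ∨ p is T. ✗
4: (◇p → p) ∨ p is F. ✓
6: (◇p → p) ∨ p is T. ✗
8: (◇p → p) ∨ p is F. ✓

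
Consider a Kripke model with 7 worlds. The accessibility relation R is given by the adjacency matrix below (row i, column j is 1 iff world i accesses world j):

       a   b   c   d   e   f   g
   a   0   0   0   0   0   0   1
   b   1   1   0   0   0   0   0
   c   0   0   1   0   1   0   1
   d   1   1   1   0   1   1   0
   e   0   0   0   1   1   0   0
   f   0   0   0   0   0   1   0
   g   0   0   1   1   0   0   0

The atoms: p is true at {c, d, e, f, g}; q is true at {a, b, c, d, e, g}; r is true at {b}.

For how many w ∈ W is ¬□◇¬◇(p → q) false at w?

a: □◇¬◇(p → q) is F. ✓
b: □◇¬◇(p → q) is F. ✓
c: □◇¬◇(p → q) is F. ✓
d: □◇¬◇(p → q) is F. ✓
e: □◇¬◇(p → q) is F. ✓
f: □◇¬◇(p → q) is T. ✗
g: □◇¬◇(p → q) is F. ✓
Satisfying worlds: {a, b, c, d, e, g}.
So ¬□◇¬◇(p → q) fails at the other 1 world.

1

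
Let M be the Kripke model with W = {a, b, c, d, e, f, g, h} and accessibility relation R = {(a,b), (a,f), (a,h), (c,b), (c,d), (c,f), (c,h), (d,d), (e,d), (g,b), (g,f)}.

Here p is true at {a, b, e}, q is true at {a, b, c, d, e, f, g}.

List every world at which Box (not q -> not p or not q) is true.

{a, b, c, d, e, f, g, h}

a: successors {b, f, h}; not q -> not p or not q there: b:T, f:T, h:T. ✓
b: no successors, so Box (not q -> not p or not q) holds vacuously. ✓
c: successors {b, d, f, h}; not q -> not p or not q there: b:T, d:T, f:T, h:T. ✓
d: successors {d}; not q -> not p or not q there: d:T. ✓
e: successors {d}; not q -> not p or not q there: d:T. ✓
f: no successors, so Box (not q -> not p or not q) holds vacuously. ✓
g: successors {b, f}; not q -> not p or not q there: b:T, f:T. ✓
h: no successors, so Box (not q -> not p or not q) holds vacuously. ✓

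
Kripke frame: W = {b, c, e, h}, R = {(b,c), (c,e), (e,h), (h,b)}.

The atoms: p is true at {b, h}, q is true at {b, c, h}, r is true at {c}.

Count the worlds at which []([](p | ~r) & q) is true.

2

b: successors {c}; [](p | ~r) & q there: c:T. ✓
c: successors {e}; [](p | ~r) & q there: e:F. ✗
e: successors {h}; [](p | ~r) & q there: h:T. ✓
h: successors {b}; [](p | ~r) & q there: b:F. ✗
Satisfying worlds: {b, e}.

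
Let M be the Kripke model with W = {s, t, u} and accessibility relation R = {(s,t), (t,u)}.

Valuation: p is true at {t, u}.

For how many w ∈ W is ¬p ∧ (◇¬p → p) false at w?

s: ¬p is T, ◇¬p → p is T. ✓
t: ¬p is F, ◇¬p → p is T. ✗
u: ¬p is F, ◇¬p → p is T. ✗
Satisfying worlds: {s}.
So ¬p ∧ (◇¬p → p) fails at the other 2 worlds.

2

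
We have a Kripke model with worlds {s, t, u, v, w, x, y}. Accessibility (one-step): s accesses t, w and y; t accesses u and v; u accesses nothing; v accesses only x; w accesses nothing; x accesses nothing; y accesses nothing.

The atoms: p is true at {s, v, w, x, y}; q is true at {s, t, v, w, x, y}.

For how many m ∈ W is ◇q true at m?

3

s: successors {t, w, y}; q there: t:T, w:T, y:T. ✓
t: successors {u, v}; q there: u:F, v:T. ✓
u: no successors, so ◇q fails. ✗
v: successors {x}; q there: x:T. ✓
w: no successors, so ◇q fails. ✗
x: no successors, so ◇q fails. ✗
y: no successors, so ◇q fails. ✗
Satisfying worlds: {s, t, v}.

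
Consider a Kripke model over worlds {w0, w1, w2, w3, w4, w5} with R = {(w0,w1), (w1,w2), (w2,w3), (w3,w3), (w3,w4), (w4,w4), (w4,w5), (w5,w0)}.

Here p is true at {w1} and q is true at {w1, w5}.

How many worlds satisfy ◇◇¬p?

w0: successors {w1}; ◇¬p there: w1:T. ✓
w1: successors {w2}; ◇¬p there: w2:T. ✓
w2: successors {w3}; ◇¬p there: w3:T. ✓
w3: successors {w3, w4}; ◇¬p there: w3:T, w4:T. ✓
w4: successors {w4, w5}; ◇¬p there: w4:T, w5:T. ✓
w5: successors {w0}; ◇¬p there: w0:F. ✗
Satisfying worlds: {w0, w1, w2, w3, w4}.

5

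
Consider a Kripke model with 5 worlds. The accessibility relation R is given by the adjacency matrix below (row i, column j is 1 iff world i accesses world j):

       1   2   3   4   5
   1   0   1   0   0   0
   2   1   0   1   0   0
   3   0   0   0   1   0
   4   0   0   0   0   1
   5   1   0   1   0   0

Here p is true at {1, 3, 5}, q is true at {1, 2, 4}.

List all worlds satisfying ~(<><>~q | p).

1: <><>~q | p is T. ✗
2: <><>~q | p is F. ✓
3: <><>~q | p is T. ✗
4: <><>~q | p is T. ✗
5: <><>~q | p is T. ✗

{2}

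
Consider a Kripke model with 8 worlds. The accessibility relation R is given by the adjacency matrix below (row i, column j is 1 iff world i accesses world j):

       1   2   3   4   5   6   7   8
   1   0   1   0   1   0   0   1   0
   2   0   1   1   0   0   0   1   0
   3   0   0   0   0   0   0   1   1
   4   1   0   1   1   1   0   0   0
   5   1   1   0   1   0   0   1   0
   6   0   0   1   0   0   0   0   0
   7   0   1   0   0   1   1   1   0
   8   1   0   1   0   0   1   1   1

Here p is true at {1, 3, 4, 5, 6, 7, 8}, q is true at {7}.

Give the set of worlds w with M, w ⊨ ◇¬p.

{1, 2, 5, 7}

1: successors {2, 4, 7}; ¬p there: 2:T, 4:F, 7:F. ✓
2: successors {2, 3, 7}; ¬p there: 2:T, 3:F, 7:F. ✓
3: successors {7, 8}; ¬p there: 7:F, 8:F. ✗
4: successors {1, 3, 4, 5}; ¬p there: 1:F, 3:F, 4:F, 5:F. ✗
5: successors {1, 2, 4, 7}; ¬p there: 1:F, 2:T, 4:F, 7:F. ✓
6: successors {3}; ¬p there: 3:F. ✗
7: successors {2, 5, 6, 7}; ¬p there: 2:T, 5:F, 6:F, 7:F. ✓
8: successors {1, 3, 6, 7, 8}; ¬p there: 1:F, 3:F, 6:F, 7:F, 8:F. ✗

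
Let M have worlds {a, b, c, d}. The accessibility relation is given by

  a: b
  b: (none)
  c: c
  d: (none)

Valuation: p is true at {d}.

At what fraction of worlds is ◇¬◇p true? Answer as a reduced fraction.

a: successors {b}; ¬◇p there: b:T. ✓
b: no successors, so ◇¬◇p fails. ✗
c: successors {c}; ¬◇p there: c:T. ✓
d: no successors, so ◇¬◇p fails. ✗
That's 2 of 4 worlds, so 2/4 = 1/2.

1/2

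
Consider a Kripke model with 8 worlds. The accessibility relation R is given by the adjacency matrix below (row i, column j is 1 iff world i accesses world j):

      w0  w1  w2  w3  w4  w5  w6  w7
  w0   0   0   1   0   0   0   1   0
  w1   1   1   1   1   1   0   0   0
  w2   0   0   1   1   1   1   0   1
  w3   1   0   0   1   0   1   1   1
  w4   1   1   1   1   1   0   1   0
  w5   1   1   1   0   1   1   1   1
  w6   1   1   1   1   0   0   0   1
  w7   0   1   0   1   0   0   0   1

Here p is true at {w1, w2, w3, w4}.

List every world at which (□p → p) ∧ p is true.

{w1, w2, w3, w4}

w0: □p → p is T, p is F. ✗
w1: □p → p is T, p is T. ✓
w2: □p → p is T, p is T. ✓
w3: □p → p is T, p is T. ✓
w4: □p → p is T, p is T. ✓
w5: □p → p is T, p is F. ✗
w6: □p → p is T, p is F. ✗
w7: □p → p is T, p is F. ✗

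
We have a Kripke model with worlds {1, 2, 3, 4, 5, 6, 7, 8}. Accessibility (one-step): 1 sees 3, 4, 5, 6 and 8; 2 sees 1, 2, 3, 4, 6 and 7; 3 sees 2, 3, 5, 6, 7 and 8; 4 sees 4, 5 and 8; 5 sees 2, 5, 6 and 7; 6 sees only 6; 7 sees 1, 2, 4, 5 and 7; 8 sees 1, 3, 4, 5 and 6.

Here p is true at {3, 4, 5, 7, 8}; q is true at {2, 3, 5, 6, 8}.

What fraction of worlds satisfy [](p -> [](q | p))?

1: successors {3, 4, 5, 6, 8}; p -> [](q | p) there: 3:T, 4:T, 5:T, 6:T, 8:F. ✗
2: successors {1, 2, 3, 4, 6, 7}; p -> [](q | p) there: 1:T, 2:T, 3:T, 4:T, 6:T, 7:F. ✗
3: successors {2, 3, 5, 6, 7, 8}; p -> [](q | p) there: 2:T, 3:T, 5:T, 6:T, 7:F, 8:F. ✗
4: successors {4, 5, 8}; p -> [](q | p) there: 4:T, 5:T, 8:F. ✗
5: successors {2, 5, 6, 7}; p -> [](q | p) there: 2:T, 5:T, 6:T, 7:F. ✗
6: successors {6}; p -> [](q | p) there: 6:T. ✓
7: successors {1, 2, 4, 5, 7}; p -> [](q | p) there: 1:T, 2:T, 4:T, 5:T, 7:F. ✗
8: successors {1, 3, 4, 5, 6}; p -> [](q | p) there: 1:T, 3:T, 4:T, 5:T, 6:T. ✓
That's 2 of 8 worlds, so 2/8 = 1/4.

1/4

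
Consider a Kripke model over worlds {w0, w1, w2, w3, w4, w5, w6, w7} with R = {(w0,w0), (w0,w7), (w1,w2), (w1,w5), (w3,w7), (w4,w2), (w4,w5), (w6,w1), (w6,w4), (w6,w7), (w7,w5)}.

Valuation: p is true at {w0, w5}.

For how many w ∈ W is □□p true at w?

6

w0: successors {w0, w7}; □p there: w0:F, w7:T. ✗
w1: successors {w2, w5}; □p there: w2:T, w5:T. ✓
w2: no successors, so □□p holds vacuously. ✓
w3: successors {w7}; □p there: w7:T. ✓
w4: successors {w2, w5}; □p there: w2:T, w5:T. ✓
w5: no successors, so □□p holds vacuously. ✓
w6: successors {w1, w4, w7}; □p there: w1:F, w4:F, w7:T. ✗
w7: successors {w5}; □p there: w5:T. ✓
Satisfying worlds: {w1, w2, w3, w4, w5, w7}.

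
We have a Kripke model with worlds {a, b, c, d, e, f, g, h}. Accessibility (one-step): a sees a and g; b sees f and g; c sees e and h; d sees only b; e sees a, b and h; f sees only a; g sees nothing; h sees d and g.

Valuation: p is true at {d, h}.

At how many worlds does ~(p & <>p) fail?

1

a: p & <>p is F. ✓
b: p & <>p is F. ✓
c: p & <>p is F. ✓
d: p & <>p is F. ✓
e: p & <>p is F. ✓
f: p & <>p is F. ✓
g: p & <>p is F. ✓
h: p & <>p is T. ✗
Satisfying worlds: {a, b, c, d, e, f, g}.
So ~(p & <>p) fails at the other 1 world.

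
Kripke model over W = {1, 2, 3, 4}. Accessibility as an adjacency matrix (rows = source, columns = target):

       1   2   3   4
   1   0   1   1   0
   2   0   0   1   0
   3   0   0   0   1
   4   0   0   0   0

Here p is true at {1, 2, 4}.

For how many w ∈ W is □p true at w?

1: successors {2, 3}; p there: 2:T, 3:F. ✗
2: successors {3}; p there: 3:F. ✗
3: successors {4}; p there: 4:T. ✓
4: no successors, so □p holds vacuously. ✓
Satisfying worlds: {3, 4}.

2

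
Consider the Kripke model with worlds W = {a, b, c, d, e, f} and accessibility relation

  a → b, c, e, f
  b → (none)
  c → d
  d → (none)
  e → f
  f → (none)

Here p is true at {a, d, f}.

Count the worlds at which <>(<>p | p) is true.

3

a: successors {b, c, e, f}; <>p | p there: b:F, c:T, e:T, f:T. ✓
b: no successors, so <>(<>p | p) fails. ✗
c: successors {d}; <>p | p there: d:T. ✓
d: no successors, so <>(<>p | p) fails. ✗
e: successors {f}; <>p | p there: f:T. ✓
f: no successors, so <>(<>p | p) fails. ✗
Satisfying worlds: {a, c, e}.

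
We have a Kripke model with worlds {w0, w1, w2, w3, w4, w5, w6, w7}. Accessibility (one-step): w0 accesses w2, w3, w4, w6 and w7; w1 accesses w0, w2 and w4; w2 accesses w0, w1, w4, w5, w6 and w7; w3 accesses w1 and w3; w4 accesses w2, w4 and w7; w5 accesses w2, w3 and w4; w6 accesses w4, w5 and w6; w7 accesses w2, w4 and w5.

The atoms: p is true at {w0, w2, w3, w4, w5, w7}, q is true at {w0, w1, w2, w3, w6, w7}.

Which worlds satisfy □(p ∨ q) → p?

{w0, w2, w3, w4, w5, w7}

w0: □(p ∨ q) is T, p is T. ✓
w1: □(p ∨ q) is T, p is F. ✗
w2: □(p ∨ q) is T, p is T. ✓
w3: □(p ∨ q) is T, p is T. ✓
w4: □(p ∨ q) is T, p is T. ✓
w5: □(p ∨ q) is T, p is T. ✓
w6: □(p ∨ q) is T, p is F. ✗
w7: □(p ∨ q) is T, p is T. ✓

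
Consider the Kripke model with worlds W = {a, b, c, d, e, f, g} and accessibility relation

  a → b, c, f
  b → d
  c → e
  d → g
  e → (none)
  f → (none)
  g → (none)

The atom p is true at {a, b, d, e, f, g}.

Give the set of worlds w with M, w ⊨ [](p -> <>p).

a: successors {b, c, f}; p -> <>p there: b:T, c:T, f:F. ✗
b: successors {d}; p -> <>p there: d:T. ✓
c: successors {e}; p -> <>p there: e:F. ✗
d: successors {g}; p -> <>p there: g:F. ✗
e: no successors, so [](p -> <>p) holds vacuously. ✓
f: no successors, so [](p -> <>p) holds vacuously. ✓
g: no successors, so [](p -> <>p) holds vacuously. ✓

{b, e, f, g}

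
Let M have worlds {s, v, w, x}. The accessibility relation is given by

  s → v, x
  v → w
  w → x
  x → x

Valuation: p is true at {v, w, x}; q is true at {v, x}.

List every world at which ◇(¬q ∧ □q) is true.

{v}

s: successors {v, x}; ¬q ∧ □q there: v:F, x:F. ✗
v: successors {w}; ¬q ∧ □q there: w:T. ✓
w: successors {x}; ¬q ∧ □q there: x:F. ✗
x: successors {x}; ¬q ∧ □q there: x:F. ✗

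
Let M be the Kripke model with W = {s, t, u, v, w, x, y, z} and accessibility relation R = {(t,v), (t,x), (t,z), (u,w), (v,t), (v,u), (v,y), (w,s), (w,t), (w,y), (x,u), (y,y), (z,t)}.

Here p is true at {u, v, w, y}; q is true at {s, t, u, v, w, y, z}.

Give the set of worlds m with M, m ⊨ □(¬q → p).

s: no successors, so □(¬q → p) holds vacuously. ✓
t: successors {v, x, z}; ¬q → p there: v:T, x:F, z:T. ✗
u: successors {w}; ¬q → p there: w:T. ✓
v: successors {t, u, y}; ¬q → p there: t:T, u:T, y:T. ✓
w: successors {s, t, y}; ¬q → p there: s:T, t:T, y:T. ✓
x: successors {u}; ¬q → p there: u:T. ✓
y: successors {y}; ¬q → p there: y:T. ✓
z: successors {t}; ¬q → p there: t:T. ✓

{s, u, v, w, x, y, z}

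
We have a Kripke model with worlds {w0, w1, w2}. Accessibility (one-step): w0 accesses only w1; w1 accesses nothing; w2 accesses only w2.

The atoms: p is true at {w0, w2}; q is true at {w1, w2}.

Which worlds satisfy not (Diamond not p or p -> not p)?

{w0, w2}

w0: Diamond not p or p -> not p is F. ✓
w1: Diamond not p or p -> not p is T. ✗
w2: Diamond not p or p -> not p is F. ✓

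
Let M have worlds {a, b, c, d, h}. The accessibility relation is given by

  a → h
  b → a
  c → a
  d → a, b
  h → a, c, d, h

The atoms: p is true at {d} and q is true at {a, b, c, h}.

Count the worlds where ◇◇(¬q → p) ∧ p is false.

a: ◇◇(¬q → p) is T, p is F. ✗
b: ◇◇(¬q → p) is T, p is F. ✗
c: ◇◇(¬q → p) is T, p is F. ✗
d: ◇◇(¬q → p) is T, p is T. ✓
h: ◇◇(¬q → p) is T, p is F. ✗
Satisfying worlds: {d}.
So ◇◇(¬q → p) ∧ p fails at the other 4 worlds.

4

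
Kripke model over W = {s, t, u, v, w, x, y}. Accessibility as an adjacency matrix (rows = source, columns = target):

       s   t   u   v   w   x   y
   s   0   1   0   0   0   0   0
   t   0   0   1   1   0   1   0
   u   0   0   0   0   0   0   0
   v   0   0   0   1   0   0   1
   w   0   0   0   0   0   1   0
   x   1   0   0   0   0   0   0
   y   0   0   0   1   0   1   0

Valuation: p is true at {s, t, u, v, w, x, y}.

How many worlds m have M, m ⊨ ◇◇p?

6

s: successors {t}; ◇p there: t:T. ✓
t: successors {u, v, x}; ◇p there: u:F, v:T, x:T. ✓
u: no successors, so ◇◇p fails. ✗
v: successors {v, y}; ◇p there: v:T, y:T. ✓
w: successors {x}; ◇p there: x:T. ✓
x: successors {s}; ◇p there: s:T. ✓
y: successors {v, x}; ◇p there: v:T, x:T. ✓
Satisfying worlds: {s, t, v, w, x, y}.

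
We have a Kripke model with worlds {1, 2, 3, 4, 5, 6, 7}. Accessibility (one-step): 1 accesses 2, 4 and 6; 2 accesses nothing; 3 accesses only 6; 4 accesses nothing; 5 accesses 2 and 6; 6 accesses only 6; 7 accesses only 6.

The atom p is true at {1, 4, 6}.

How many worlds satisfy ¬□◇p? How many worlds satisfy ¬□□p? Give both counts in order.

2 and 0

For ¬□◇p:
1: □◇p is F. ✓
2: □◇p is T. ✗
3: □◇p is T. ✗
4: □◇p is T. ✗
5: □◇p is F. ✓
6: □◇p is T. ✗
7: □◇p is T. ✗
— 2 worlds.
For ¬□□p:
1: □□p is T. ✗
2: □□p is T. ✗
3: □□p is T. ✗
4: □□p is T. ✗
5: □□p is T. ✗
6: □□p is T. ✗
7: □□p is T. ✗
— 0 worlds.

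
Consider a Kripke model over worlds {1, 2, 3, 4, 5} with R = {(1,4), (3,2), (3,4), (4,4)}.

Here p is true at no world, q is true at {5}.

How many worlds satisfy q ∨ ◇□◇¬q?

4

1: q is F, ◇□◇¬q is T. ✓
2: q is F, ◇□◇¬q is F. ✗
3: q is F, ◇□◇¬q is T. ✓
4: q is F, ◇□◇¬q is T. ✓
5: q is T, ◇□◇¬q is F. ✓
Satisfying worlds: {1, 3, 4, 5}.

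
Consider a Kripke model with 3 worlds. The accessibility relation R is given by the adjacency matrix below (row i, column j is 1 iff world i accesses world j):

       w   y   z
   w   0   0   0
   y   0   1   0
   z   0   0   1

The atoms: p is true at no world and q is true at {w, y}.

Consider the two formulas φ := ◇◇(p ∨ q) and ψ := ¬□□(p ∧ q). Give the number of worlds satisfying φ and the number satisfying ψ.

1 and 2

For ◇◇(p ∨ q):
w: no successors, so ◇◇(p ∨ q) fails. ✗
y: successors {y}; ◇(p ∨ q) there: y:T. ✓
z: successors {z}; ◇(p ∨ q) there: z:F. ✗
— 1 world.
For ¬□□(p ∧ q):
w: □□(p ∧ q) is T. ✗
y: □□(p ∧ q) is F. ✓
z: □□(p ∧ q) is F. ✓
— 2 worlds.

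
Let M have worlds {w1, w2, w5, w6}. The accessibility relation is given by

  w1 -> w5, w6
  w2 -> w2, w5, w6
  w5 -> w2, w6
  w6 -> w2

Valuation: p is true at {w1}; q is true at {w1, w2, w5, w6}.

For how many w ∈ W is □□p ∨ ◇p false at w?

w1: □□p is F, ◇p is F. ✗
w2: □□p is F, ◇p is F. ✗
w5: □□p is F, ◇p is F. ✗
w6: □□p is F, ◇p is F. ✗
Satisfying worlds: ∅.
So □□p ∨ ◇p fails at the other 4 worlds.

4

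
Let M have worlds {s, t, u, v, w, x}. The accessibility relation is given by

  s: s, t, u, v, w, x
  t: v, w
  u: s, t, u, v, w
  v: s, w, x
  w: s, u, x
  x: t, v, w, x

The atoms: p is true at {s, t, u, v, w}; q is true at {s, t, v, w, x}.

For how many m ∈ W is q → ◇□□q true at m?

s: q is T, ◇□□q is F. ✗
t: q is T, ◇□□q is F. ✗
u: q is F, ◇□□q is F. ✓
v: q is T, ◇□□q is F. ✗
w: q is T, ◇□□q is F. ✗
x: q is T, ◇□□q is F. ✗
Satisfying worlds: {u}.

1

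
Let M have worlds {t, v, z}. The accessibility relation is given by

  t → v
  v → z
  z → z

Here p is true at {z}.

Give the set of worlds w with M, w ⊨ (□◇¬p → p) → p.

t: □◇¬p → p is T, p is F. ✗
v: □◇¬p → p is T, p is F. ✗
z: □◇¬p → p is T, p is T. ✓

{z}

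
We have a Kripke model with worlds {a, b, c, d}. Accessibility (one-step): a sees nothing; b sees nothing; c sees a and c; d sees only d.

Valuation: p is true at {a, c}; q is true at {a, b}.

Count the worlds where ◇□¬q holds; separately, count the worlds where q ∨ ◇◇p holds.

2 and 3

For ◇□¬q:
a: no successors, so ◇□¬q fails. ✗
b: no successors, so ◇□¬q fails. ✗
c: successors {a, c}; □¬q there: a:T, c:F. ✓
d: successors {d}; □¬q there: d:T. ✓
— 2 worlds.
For q ∨ ◇◇p:
a: q is T, ◇◇p is F. ✓
b: q is T, ◇◇p is F. ✓
c: q is F, ◇◇p is T. ✓
d: q is F, ◇◇p is F. ✗
— 3 worlds.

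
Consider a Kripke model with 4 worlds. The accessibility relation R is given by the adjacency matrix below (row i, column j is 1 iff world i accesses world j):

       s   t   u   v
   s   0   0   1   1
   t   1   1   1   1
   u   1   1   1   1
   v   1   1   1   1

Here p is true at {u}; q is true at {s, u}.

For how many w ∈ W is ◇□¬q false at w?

s: successors {u, v}; □¬q there: u:F, v:F. ✗
t: successors {s, t, u, v}; □¬q there: s:F, t:F, u:F, v:F. ✗
u: successors {s, t, u, v}; □¬q there: s:F, t:F, u:F, v:F. ✗
v: successors {s, t, u, v}; □¬q there: s:F, t:F, u:F, v:F. ✗
Satisfying worlds: ∅.
So ◇□¬q fails at the other 4 worlds.

4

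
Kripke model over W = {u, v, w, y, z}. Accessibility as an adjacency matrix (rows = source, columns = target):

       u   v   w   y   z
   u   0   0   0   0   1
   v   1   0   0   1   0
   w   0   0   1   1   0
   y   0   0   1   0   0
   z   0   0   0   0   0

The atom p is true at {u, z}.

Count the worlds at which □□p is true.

2

u: successors {z}; □p there: z:T. ✓
v: successors {u, y}; □p there: u:T, y:F. ✗
w: successors {w, y}; □p there: w:F, y:F. ✗
y: successors {w}; □p there: w:F. ✗
z: no successors, so □□p holds vacuously. ✓
Satisfying worlds: {u, z}.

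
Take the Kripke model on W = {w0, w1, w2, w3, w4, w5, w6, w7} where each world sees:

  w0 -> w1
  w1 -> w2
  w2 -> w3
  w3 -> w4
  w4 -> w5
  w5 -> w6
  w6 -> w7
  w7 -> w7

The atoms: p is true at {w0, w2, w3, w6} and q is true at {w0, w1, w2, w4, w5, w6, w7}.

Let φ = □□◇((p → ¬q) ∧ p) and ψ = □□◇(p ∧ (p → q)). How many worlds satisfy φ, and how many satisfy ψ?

1 and 1

For □□◇((p → ¬q) ∧ p):
w0: successors {w1}; □◇((p → ¬q) ∧ p) there: w1:T. ✓
w1: successors {w2}; □◇((p → ¬q) ∧ p) there: w2:F. ✗
w2: successors {w3}; □◇((p → ¬q) ∧ p) there: w3:F. ✗
w3: successors {w4}; □◇((p → ¬q) ∧ p) there: w4:F. ✗
w4: successors {w5}; □◇((p → ¬q) ∧ p) there: w5:F. ✗
w5: successors {w6}; □◇((p → ¬q) ∧ p) there: w6:F. ✗
w6: successors {w7}; □◇((p → ¬q) ∧ p) there: w7:F. ✗
w7: successors {w7}; □◇((p → ¬q) ∧ p) there: w7:F. ✗
— 1 world.
For □□◇(p ∧ (p → q)):
w0: successors {w1}; □◇(p ∧ (p → q)) there: w1:F. ✗
w1: successors {w2}; □◇(p ∧ (p → q)) there: w2:F. ✗
w2: successors {w3}; □◇(p ∧ (p → q)) there: w3:F. ✗
w3: successors {w4}; □◇(p ∧ (p → q)) there: w4:T. ✓
w4: successors {w5}; □◇(p ∧ (p → q)) there: w5:F. ✗
w5: successors {w6}; □◇(p ∧ (p → q)) there: w6:F. ✗
w6: successors {w7}; □◇(p ∧ (p → q)) there: w7:F. ✗
w7: successors {w7}; □◇(p ∧ (p → q)) there: w7:F. ✗
— 1 world.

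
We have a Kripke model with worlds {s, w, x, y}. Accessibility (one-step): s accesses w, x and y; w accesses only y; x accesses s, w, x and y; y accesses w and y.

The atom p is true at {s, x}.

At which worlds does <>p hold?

s: successors {w, x, y}; p there: w:F, x:T, y:F. ✓
w: successors {y}; p there: y:F. ✗
x: successors {s, w, x, y}; p there: s:T, w:F, x:T, y:F. ✓
y: successors {w, y}; p there: w:F, y:F. ✗

{s, x}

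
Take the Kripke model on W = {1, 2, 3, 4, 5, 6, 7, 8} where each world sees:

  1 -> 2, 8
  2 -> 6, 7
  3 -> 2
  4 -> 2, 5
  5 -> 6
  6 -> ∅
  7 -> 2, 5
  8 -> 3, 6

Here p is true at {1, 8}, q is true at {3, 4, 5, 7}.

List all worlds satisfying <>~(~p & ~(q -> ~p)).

{1, 2, 3, 4, 5, 7, 8}

1: successors {2, 8}; ~(~p & ~(q -> ~p)) there: 2:T, 8:T. ✓
2: successors {6, 7}; ~(~p & ~(q -> ~p)) there: 6:T, 7:T. ✓
3: successors {2}; ~(~p & ~(q -> ~p)) there: 2:T. ✓
4: successors {2, 5}; ~(~p & ~(q -> ~p)) there: 2:T, 5:T. ✓
5: successors {6}; ~(~p & ~(q -> ~p)) there: 6:T. ✓
6: no successors, so <>~(~p & ~(q -> ~p)) fails. ✗
7: successors {2, 5}; ~(~p & ~(q -> ~p)) there: 2:T, 5:T. ✓
8: successors {3, 6}; ~(~p & ~(q -> ~p)) there: 3:T, 6:T. ✓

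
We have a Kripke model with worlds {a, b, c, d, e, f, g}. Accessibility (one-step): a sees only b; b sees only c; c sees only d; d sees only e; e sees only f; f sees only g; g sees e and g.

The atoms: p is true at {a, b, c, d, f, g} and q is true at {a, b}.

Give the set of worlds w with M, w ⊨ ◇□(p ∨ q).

{a, b, d, e, g}

a: successors {b}; □(p ∨ q) there: b:T. ✓
b: successors {c}; □(p ∨ q) there: c:T. ✓
c: successors {d}; □(p ∨ q) there: d:F. ✗
d: successors {e}; □(p ∨ q) there: e:T. ✓
e: successors {f}; □(p ∨ q) there: f:T. ✓
f: successors {g}; □(p ∨ q) there: g:F. ✗
g: successors {e, g}; □(p ∨ q) there: e:T, g:F. ✓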